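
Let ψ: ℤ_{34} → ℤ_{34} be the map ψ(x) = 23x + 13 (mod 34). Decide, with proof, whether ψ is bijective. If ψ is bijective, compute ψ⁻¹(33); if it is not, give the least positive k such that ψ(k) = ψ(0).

Suppose ψ(s) = ψ(t) in ℤ_{34}. Then 23s + 13 ≡ 23t + 13 (mod 34), thus 23(s − t) ≡ 0 (mod 34).
Since gcd(23, 34) = 1, 23 is invertible modulo 34, thus s − t ≡ 0 (mod 34), i.e. s = t.
We now compute 23⁻¹ mod 34 explicitly. Euclid's algorithm: 34 = 1·23 + 11, 23 = 2·11 + 1; back-substituting gives 1 = 3·23 − 2·34, so 23⁻¹ ≡ 3 (mod 34).
Then y ↦ 3(y − 13) is a two-sided inverse to ψ, so every y ∈ ℤ_{34} has a preimage.
Hence ψ is bijective.
Since ψ is bijective, we compute ψ⁻¹(33): solve 23x + 13 ≡ 33 (mod 34), i.e. 23x ≡ 20 (mod 34).
Multiplying by 23⁻¹ = 3 gives x ≡ 3·20 = 60 = 1·34 + 26 ≡ 26 (mod 34).
Check: ψ(26) = 23·26 + 13 = 611 = 17·34 + 33 ≡ 33 (mod 34).

26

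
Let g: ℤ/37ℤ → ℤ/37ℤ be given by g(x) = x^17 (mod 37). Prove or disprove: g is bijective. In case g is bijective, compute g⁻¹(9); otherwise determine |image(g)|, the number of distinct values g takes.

33

Since 37 is prime, the nonzero elements of ℤ/37ℤ form a cyclic group of order 36.
As gcd(17, 36) = 1, raising to the 17th power is a bijection on this group: if s^17 ≡ t^17 then (st^{−1})^17 = 1, and the only element of order dividing gcd(17, 36) = 1 is 1, so s = t.
With g(0) = 0 this makes g injective on all of ℤ/37ℤ, hence bijective (finite equal-size domain and codomain). In particular g is bijective.
Since g is bijective, we find the preimage of 9. The inverse of x ↦ x^17 on (ℤ/37ℤ)^× is x ↦ x^17, because 17·17 = 289 = 8·36 + 1 ≡ 1 (mod 36) and x^{36} = 1 for x ≠ 0 (Fermat). So g⁻¹(9) = 9^17 mod 37.
Repeated squaring mod 37: 9^1 ≡ 9, 9^2 ≡ 9² = 81 ≡ 7, 9^4 ≡ 7² = 49 ≡ 12, 9^8 ≡ 12² = 144 ≡ 33, 9^16 ≡ 33² = 1089 ≡ 16. Since 17 = 16 + 1, 9^17 ≡ 16·9: 16·9 = 144 ≡ 33. So 9^17 ≡ 33 (mod 37).
Hence g⁻¹(9) = 33.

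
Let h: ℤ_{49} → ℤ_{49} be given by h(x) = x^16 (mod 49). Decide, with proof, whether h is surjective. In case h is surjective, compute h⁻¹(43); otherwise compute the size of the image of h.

h(0) = 0^16 = 0.
h(7): Repeated squaring mod 49: 7^1 ≡ 7, 7^2 ≡ 7² = 49 ≡ 0, 7^4 ≡ 0² = 0, 7^8 ≡ 0² = 0, 7^16 ≡ 0² = 0. So 7^16 ≡ 0 (mod 49).
So h(0) = h(7) = 0 while 0 ≠ 7, hence h is not injective.
A non-injective map from the 49-element set ℤ_{49} to itself takes at most 48 distinct values, so it cannot be surjective. Hence h is not surjective.
Since h is not surjective, we determine |image(h)|. Computing x^16 mod 49 for each x (by repeated squaring, reducing mod 49 at every step), the values h(0), h(1), …, h(48) are: 0, 1, 23, 25, 39, 9, 36, 0, 15, 37, 11, 4, 44, 22, 0, 29, 2, 46, 18, 30, 8, 0, 43, 16, 32, 32, 16, 43, 0, 8, 30, 18, 46, 2, 29, 0, 22, 44, 4, 11, 37, 15, 0, 36, 9, 39, 25, 23, 1.
The distinct values are {0, 1, 2, 4, 8, 9, 11, 15, 16, 18, 22, 23, 25, 29, 30, 32, 36, 37, 39, 43, 44, 46}; there are 22 of them.

22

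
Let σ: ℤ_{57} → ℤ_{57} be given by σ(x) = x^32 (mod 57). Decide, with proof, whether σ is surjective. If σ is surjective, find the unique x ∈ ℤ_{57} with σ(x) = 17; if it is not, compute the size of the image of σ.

σ(8): Repeated squaring mod 57: 8^1 ≡ 8, 8^2 ≡ 8² = 64 ≡ 7, 8^4 ≡ 7² = 49, 8^8 ≡ 49² = 2401 ≡ 7, 8^16 ≡ 7² = 49, 8^32 ≡ 49² = 2401 ≡ 7. So 8^32 ≡ 7 (mod 57).
σ(11): Repeated squaring mod 57: 11^1 ≡ 11, 11^2 ≡ 11² = 121 ≡ 7, 11^4 ≡ 7² = 49, 11^8 ≡ 49² = 2401 ≡ 7, 11^16 ≡ 7² = 49, 11^32 ≡ 49² = 2401 ≡ 7. So 11^32 ≡ 7 (mod 57).
So σ(8) = σ(11) = 7 while 8 ≠ 11, hence σ is not injective.
A non-injective map from the 57-element set ℤ_{57} to itself takes at most 56 distinct values, so it cannot be surjective. Therefore σ is not surjective.
Since σ is not surjective, we determine |image(σ)|. Computing x^32 mod 57 for each x (by repeated squaring, reducing mod 57 at every step), the values σ(0), σ(1), …, σ(56) are: 0, 1, 25, 42, 55, 28, 24, 49, 7, 54, 16, 7, 30, 43, 28, 36, 4, 25, 39, 19, 1, 6, 4, 55, 9, 43, 49, 45, 16, 16, 45, 49, 43, 9, 55, 4, 6, 1, 19, 39, 25, 4, 36, 28, 43, 30, 7, 16, 54, 7, 49, 24, 28, 55, 42, 25, 1.
The distinct values are {0, 1, 4, 6, 7, 9, 16, 19, 24, 25, 28, 30, 36, 39, 42, 43, 45, 49, 54, 55}; there are 20 of them.

20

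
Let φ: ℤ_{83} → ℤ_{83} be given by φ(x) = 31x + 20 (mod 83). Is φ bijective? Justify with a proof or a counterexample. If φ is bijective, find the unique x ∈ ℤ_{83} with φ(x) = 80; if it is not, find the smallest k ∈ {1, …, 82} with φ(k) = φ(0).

18

By definition, injectivity means: for all x_1, x_2 in the domain, φ(x_1) = φ(x_2) implies x_1 = x_2.
If φ(x_1) = φ(x_2), then 31x_1 ≡ 31x_2 (mod 83). Because gcd(31, 83) = 1, we may cancel 31 to get x_1 ≡ x_2 (mod 83).
We now compute 31⁻¹ mod 83 explicitly. Euclid's algorithm: 83 = 2·31 + 21, 31 = 1·21 + 10, 21 = 2·10 + 1; back-substituting gives 1 = 75·31 − 28·83, so 31⁻¹ ≡ 75 (mod 83).
For any y ∈ ℤ_{83}, x = 75(y − 20) mod 83 satisfies φ(x) = 31·75(y − 20) + 20 ≡ y (since 31·75 ≡ 1 mod 83). So every y has a preimage.
So φ is bijective.
Since φ is bijective, we compute φ⁻¹(80): solve 31x + 20 ≡ 80 (mod 83), i.e. 31x ≡ 60 (mod 83).
Multiplying by 31⁻¹ = 75 gives x ≡ 75·60 = 4500 = 54·83 + 18 ≡ 18 (mod 83).
Check: φ(18) = 31·18 + 20 = 578 = 6·83 + 80 ≡ 80 (mod 83).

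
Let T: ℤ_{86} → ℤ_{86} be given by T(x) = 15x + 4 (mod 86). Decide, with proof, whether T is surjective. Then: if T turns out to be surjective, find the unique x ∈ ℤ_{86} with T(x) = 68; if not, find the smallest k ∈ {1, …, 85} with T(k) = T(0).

Since gcd(15, 86) = 1, 15 is invertible modulo 86. Euclid's algorithm: 86 = 5·15 + 11, 15 = 1·11 + 4, 11 = 2·4 + 3, 4 = 1·3 + 1; back-substituting gives 1 = 23·15 − 4·86, so 15⁻¹ ≡ 23 (mod 86).
For any y ∈ ℤ_{86}, x = 23(y − 4) mod 86 satisfies T(x) = 15·23(y − 4) + 4 ≡ y (since 15·23 ≡ 1 mod 86). So every y has a preimage.
Therefore T is surjective.
Since T is surjective, we find T⁻¹(68): we need 15x ≡ 68 − 4 ≡ 64 (mod 86). Using 15⁻¹ = 23: x ≡ 23·64 = 1472 = 17·86 + 10, so x = 10.
Check: T(10) = 15·10 + 4 = 154 = 1·86 + 68 ≡ 68 (mod 86).

10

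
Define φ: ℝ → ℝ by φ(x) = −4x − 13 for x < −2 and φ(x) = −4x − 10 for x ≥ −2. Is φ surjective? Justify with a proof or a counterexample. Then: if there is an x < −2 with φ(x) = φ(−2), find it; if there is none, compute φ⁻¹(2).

-11/4

Both pieces are strictly decreasing (slopes −4 and −4), so each is injective on its own interval.
The left piece maps (−∞, −2) onto (−5, ∞); the right piece maps [−2, ∞) onto (−∞, −2].
The union (−5, ∞) ∪ (−∞, −2] covers ℝ, so φ is surjective.
For the follow-up: the images overlap, so an x < −2 with φ(x) = φ(−2) exists. φ(−2) = −2; solving −4x − 13 = −2 for x < −2 gives x = (−2 + 13)/(−4) = −11/4.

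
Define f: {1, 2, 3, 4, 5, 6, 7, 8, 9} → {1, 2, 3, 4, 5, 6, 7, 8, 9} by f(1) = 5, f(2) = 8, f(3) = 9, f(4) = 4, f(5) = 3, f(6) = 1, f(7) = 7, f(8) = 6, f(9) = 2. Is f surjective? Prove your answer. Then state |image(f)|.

Every element of the codomain has a preimage: 1 = f(6), 2 = f(9), 3 = f(5), 4 = f(4), 5 = f(1), 6 = f(8), 7 = f(7), 8 = f(2), 9 = f(3).
Therefore f is surjective.
The image of f is {1, 2, 3, 4, 5, 6, 7, 8, 9}, which has 9 elements.

9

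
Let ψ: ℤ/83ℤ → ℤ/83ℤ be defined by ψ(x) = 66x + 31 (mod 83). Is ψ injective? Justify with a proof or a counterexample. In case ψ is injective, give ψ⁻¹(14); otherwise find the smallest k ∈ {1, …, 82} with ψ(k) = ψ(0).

By definition, ψ is injective when ψ(s) = ψ(t) forces s = t.
If ψ(s) = ψ(t), then 66s ≡ 66t (mod 83). Because gcd(66, 83) = 1, we may cancel 66 to get s ≡ t (mod 83).
Therefore ψ is injective.
We now compute 66⁻¹ mod 83 explicitly. Euclid's algorithm: 83 = 1·66 + 17, 66 = 3·17 + 15, 17 = 1·15 + 2, 15 = 7·2 + 1; back-substituting gives 1 = 39·66 − 31·83, so 66⁻¹ ≡ 39 (mod 83).
Since ψ is injective, we compute ψ⁻¹(14): solve 66x + 31 ≡ 14 (mod 83), i.e. 66x ≡ 66 (mod 83).
Multiplying by 66⁻¹ = 39 gives x ≡ 39·66 = 2574 = 31·83 + 1 ≡ 1 (mod 83).
Check: ψ(1) = 66·1 + 31 = 97 = 1·83 + 14 ≡ 14 (mod 83).

1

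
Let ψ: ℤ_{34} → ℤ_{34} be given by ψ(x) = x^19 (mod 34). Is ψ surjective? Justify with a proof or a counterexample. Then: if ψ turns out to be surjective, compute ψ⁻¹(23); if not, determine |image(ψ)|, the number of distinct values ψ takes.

5

Computing x^19 mod 34 for each x (by repeated squaring, reducing mod 34 at every step), the values ψ(0), ψ(1), …, ψ(33) are: 0, 1, 8, 27, 30, 23, 12, 3, 2, 15, 14, 5, 28, 21, 24, 9, 16, 17, 18, 25, 10, 13, 6, 29, 20, 19, 32, 31, 22, 11, 4, 7, 26, 33.
Every element of ℤ_{34} appears exactly once in this list, so ψ is a bijection, and in particular surjective.
Since ψ is surjective, we read off the preimage of 23 from the same table: ψ(5) = 23, so ψ⁻¹(23) = 5.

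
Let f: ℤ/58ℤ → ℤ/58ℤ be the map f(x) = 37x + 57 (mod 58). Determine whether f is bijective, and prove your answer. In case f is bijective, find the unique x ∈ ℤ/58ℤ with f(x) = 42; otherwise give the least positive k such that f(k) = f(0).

If f(x_1) = f(x_2), then 37x_1 ≡ 37x_2 (mod 58). Because gcd(37, 58) = 1, we may cancel 37 to get x_1 ≡ x_2 (mod 58).
We now compute 37⁻¹ mod 58 explicitly. Euclid's algorithm: 58 = 1·37 + 21, 37 = 1·21 + 16, 21 = 1·16 + 5, 16 = 3·5 + 1; back-substituting gives 1 = 11·37 − 7·58, so 37⁻¹ ≡ 11 (mod 58).
For any y ∈ ℤ/58ℤ, x = 11(y − 57) mod 58 satisfies f(x) = 37·11(y − 57) + 57 ≡ y (since 37·11 ≡ 1 mod 58). So every y has a preimage.
So f is bijective.
Since f is bijective, we find f⁻¹(42): we need 37x ≡ 42 − 57 ≡ 43 (mod 58). Using 37⁻¹ = 11: x ≡ 11·43 = 473 = 8·58 + 9, so x = 9.
Check: f(9) = 37·9 + 57 = 390 = 6·58 + 42 ≡ 42 (mod 58).

9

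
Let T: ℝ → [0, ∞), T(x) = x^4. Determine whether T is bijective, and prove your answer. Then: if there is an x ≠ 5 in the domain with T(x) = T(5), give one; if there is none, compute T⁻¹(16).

-5

T(5) = 625 = (−5)^4 = T(−5) (since 4 is even), with 5 ≠ −5. So T is not injective, hence not bijective.
For the follow-up, such an x exists: taking x = −5 ∈ ℝ gives T(−5) = 625 = T(5) with −5 ≠ 5.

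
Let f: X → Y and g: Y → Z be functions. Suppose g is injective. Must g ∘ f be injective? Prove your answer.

not injective

No. Take X = {1, 2}, Y = Z = {1, 2, 3, 4}, f(1) = f(2) = 1, and g = identity (injective).
Then (g ∘ f)(1) = (g ∘ f)(2) = 1 with 1 ≠ 2, so g ∘ f is not injective.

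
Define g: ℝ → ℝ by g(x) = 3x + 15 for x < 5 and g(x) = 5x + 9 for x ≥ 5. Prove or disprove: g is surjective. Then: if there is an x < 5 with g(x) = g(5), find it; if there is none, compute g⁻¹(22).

7/3

Both pieces are strictly increasing (slopes 3 and 5), so each is injective on its own interval.
The left piece maps (−∞, 5) onto (−∞, 30); the right piece maps [5, ∞) onto [34, ∞).
The union (−∞, 30) ∪ [34, ∞) omits the interval between 30 and 34; in particular 30 has no preimage. So g is not surjective.
Because the two images are disjoint, no x < 5 has g(x) = g(5), so we compute g⁻¹(22): 22 lies in (−∞, 30), so solve 3x + 15 = 22: x = (22 − 15)/3 = 7/3.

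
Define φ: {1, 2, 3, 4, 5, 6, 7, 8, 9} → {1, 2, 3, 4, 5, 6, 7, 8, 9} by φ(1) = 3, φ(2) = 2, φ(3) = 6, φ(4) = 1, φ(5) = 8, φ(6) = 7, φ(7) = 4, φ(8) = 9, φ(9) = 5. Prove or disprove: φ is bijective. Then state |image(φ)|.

The values 3, 2, 6, 1, 8, 7, 4, 9, 5 are a permutation of {1, 2, 3, 4, 5, 6, 7, 8, 9}: each element appears exactly once.
So φ is injective and surjective, hence bijective.
The image of φ is {1, 2, 3, 4, 5, 6, 7, 8, 9}, which has 9 elements.

9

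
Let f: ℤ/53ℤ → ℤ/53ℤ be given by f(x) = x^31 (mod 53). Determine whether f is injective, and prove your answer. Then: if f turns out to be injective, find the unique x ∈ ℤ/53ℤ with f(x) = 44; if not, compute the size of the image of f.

Since 53 is prime, the nonzero elements of ℤ/53ℤ form a cyclic group of order 52.
As gcd(31, 52) = 1, raising to the 31st power is a bijection on this group: if u^31 ≡ v^31 then (uv^{−1})^31 = 1, and the only element of order dividing gcd(31, 52) = 1 is 1, so u = v.
With f(0) = 0 this makes f injective on all of ℤ/53ℤ, hence bijective (finite equal-size domain and codomain). In particular f is injective.
Since f is injective, we find the preimage of 44. The inverse of x ↦ x^31 on (ℤ/53ℤ)^× is x ↦ x^47, because 31·47 = 1457 = 28·52 + 1 ≡ 1 (mod 52) and x^{52} = 1 for x ≠ 0 (Fermat). So f⁻¹(44) = 44^47 mod 53.
Repeated squaring mod 53: 44^1 ≡ 44, 44^2 ≡ 44² = 1936 ≡ 28, 44^4 ≡ 28² = 784 ≡ 42, 44^8 ≡ 42² = 1764 ≡ 15, 44^16 ≡ 15² = 225 ≡ 13, 44^32 ≡ 13² = 169 ≡ 10. Since 47 = 32 + 8 + 4 + 2 + 1, 44^47 ≡ 10·15·42·28·44: 10·15 = 150 ≡ 44, then 44·42 = 1848 ≡ 46, then 46·28 = 1288 ≡ 16, then 16·44 = 704 ≡ 15. So 44^47 ≡ 15 (mod 53).
Hence f⁻¹(44) = 15.

15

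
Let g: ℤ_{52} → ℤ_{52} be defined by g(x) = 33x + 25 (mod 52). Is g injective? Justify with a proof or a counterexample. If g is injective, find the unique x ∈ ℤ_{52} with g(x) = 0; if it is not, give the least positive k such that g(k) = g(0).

Suppose g(s) = g(t) in ℤ_{52}. Then 33s + 25 ≡ 33t + 25 (mod 52), therefore 33(s − t) ≡ 0 (mod 52).
Since gcd(33, 52) = 1, 33 is invertible modulo 52, thus s − t ≡ 0 (mod 52), i.e. s = t.
Thus g is injective.
We now compute 33⁻¹ mod 52 explicitly. Euclid's algorithm: 52 = 1·33 + 19, 33 = 1·19 + 14, 19 = 1·14 + 5, 14 = 2·5 + 4, 5 = 1·4 + 1; back-substituting gives 1 = 41·33 − 26·52, so 33⁻¹ ≡ 41 (mod 52).
Since g is injective, we find g⁻¹(0): we need 33x ≡ 0 − 25 ≡ 27 (mod 52). Using 33⁻¹ = 41: x ≡ 41·27 = 1107 = 21·52 + 15, so x = 15.
Check: g(15) = 33·15 + 25 = 520 = 10·52 + 0 ≡ 0 (mod 52).

15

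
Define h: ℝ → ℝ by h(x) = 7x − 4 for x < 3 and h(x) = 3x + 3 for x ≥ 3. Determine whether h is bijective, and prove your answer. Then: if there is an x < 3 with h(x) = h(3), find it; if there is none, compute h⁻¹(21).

16/7

Both pieces are strictly increasing (slopes 7 and 3), so each is injective on its own interval.
The left piece maps (−∞, 3) onto (−∞, 17); the right piece maps [3, ∞) onto [12, ∞).
These images overlap. In particular h(3) = 12 (right piece), and solving 7x − 4 = 12 on the left piece gives x = 16/7 < 3.
So h(16/7) = h(3) with 16/7 ≠ 3, and h is not injective, hence not bijective. This x = 16/7 is the requested value below 3.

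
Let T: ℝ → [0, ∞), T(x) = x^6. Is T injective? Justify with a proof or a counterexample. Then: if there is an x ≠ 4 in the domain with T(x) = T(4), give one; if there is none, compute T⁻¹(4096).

T(4) = 4096 = (−4)^6 = T(−4) (since 6 is even), with 4 ≠ −4. So T is not injective.
For the follow-up, such an x exists: taking x = −4 ∈ ℝ gives T(−4) = 4096 = T(4) with −4 ≠ 4.

-4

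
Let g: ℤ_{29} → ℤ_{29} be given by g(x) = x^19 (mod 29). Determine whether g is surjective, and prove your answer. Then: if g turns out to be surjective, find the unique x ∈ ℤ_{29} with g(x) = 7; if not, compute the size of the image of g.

24

Since 29 is prime, the nonzero elements of ℤ_{29} form a cyclic group of order 28.
As gcd(19, 28) = 1, raising to the 19th power is a bijection on this group: if u^19 ≡ v^19 then (uv^{−1})^19 = 1, and the only element of order dividing gcd(19, 28) = 1 is 1, so u = v.
With g(0) = 0 this makes g injective on all of ℤ_{29}, hence bijective (finite equal-size domain and codomain). In particular g is surjective.
Since g is surjective, we find the preimage of 7. The inverse of x ↦ x^19 on (ℤ_{29})^× is x ↦ x^3, because 19·3 = 57 = 2·28 + 1 ≡ 1 (mod 28) and x^{28} = 1 for x ≠ 0 (Fermat). So g⁻¹(7) = 7^3 mod 29.
Repeated squaring mod 29: 7^1 ≡ 7, 7^2 ≡ 7² = 49 ≡ 20. Since 3 = 2 + 1, 7^3 ≡ 20·7: 20·7 = 140 ≡ 24. So 7^3 ≡ 24 (mod 29).
Hence g⁻¹(7) = 24.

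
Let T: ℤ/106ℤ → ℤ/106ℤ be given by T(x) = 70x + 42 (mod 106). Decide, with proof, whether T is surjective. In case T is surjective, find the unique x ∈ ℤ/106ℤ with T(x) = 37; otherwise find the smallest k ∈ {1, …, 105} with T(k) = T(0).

Recall: T is surjective if every y in the codomain equals T(x) for some x in the domain.
Since gcd(70, 106) = 2, we have 70x ≡ 0 (mod 2) for all x, so T(x) ≡ 0 (mod 2).
But 1 ≢ 0 (mod 2), so 1 ∈ ℤ/106ℤ has no preimage. So T is not surjective.
Since T is not surjective, we find the least positive k with T(k) = T(0): this means 70k ≡ 0 (mod 106), i.e. 106 ∣ 70k. Since gcd(70, 106) = 2, dividing through by 2 this holds exactly when 53 ∣ 35k, and as gcd(35, 53) = 1, exactly when 53 ∣ k.
The smallest positive such k is 53.

53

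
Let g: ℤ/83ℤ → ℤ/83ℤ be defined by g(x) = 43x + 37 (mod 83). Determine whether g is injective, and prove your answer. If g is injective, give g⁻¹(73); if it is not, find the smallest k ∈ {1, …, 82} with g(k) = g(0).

24

Recall: g is injective when g(u) = g(v) forces u = v.
If g(u) = g(v), then 43u ≡ 43v (mod 83). Because gcd(43, 83) = 1, we may cancel 43 to get u ≡ v (mod 83).
Hence g is injective.
We now compute 43⁻¹ mod 83 explicitly. Euclid's algorithm: 83 = 1·43 + 40, 43 = 1·40 + 3, 40 = 13·3 + 1; back-substituting gives 1 = 56·43 − 29·83, so 43⁻¹ ≡ 56 (mod 83).
Since g is injective, we find g⁻¹(73): we need 43x ≡ 73 − 37 ≡ 36 (mod 83). Using 43⁻¹ = 56: x ≡ 56·36 = 2016 = 24·83 + 24, so x = 24.
Check: g(24) = 43·24 + 37 = 1069 = 12·83 + 73 ≡ 73 (mod 83).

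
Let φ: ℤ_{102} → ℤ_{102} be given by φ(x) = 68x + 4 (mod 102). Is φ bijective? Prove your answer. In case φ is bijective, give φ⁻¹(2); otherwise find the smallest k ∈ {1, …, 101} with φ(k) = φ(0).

Recall: φ is injective if φ(a) = φ(b) implies a = b.
We have gcd(68, 102) = 34 > 1. Taking a = 0 and b = 3: φ(0) = 4 and φ(3) = 68·3 + 4 = 208 ≡ 4 (mod 102).
So φ(0) = φ(3) while 0 ≠ 3, therefore φ is not injective, hence not bijective.
Since φ is not bijective, we find the least positive k with φ(k) = φ(0): this means 68k ≡ 0 (mod 102), i.e. 102 ∣ 68k. Since gcd(68, 102) = 34, dividing through by 34 this holds exactly when 3 ∣ 2k, and as gcd(2, 3) = 1, exactly when 3 ∣ k.
The smallest positive such k is 3.

3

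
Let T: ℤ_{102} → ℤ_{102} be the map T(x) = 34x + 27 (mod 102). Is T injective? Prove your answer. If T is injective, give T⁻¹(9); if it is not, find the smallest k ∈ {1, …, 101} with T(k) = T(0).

3

We have gcd(34, 102) = 34 > 1. Taking a = 0 and b = 3: T(0) = 27 and T(3) = 34·3 + 27 = 129 ≡ 27 (mod 102).
So T(0) = T(3) while 0 ≠ 3, thus T is not injective.
Since T is not injective, we find the least positive k with T(k) = T(0): this means 34k ≡ 0 (mod 102), i.e. 102 ∣ 34k. Since gcd(34, 102) = 34, dividing through by 34 this holds exactly when 3 ∣ k.
The smallest positive such k is 3.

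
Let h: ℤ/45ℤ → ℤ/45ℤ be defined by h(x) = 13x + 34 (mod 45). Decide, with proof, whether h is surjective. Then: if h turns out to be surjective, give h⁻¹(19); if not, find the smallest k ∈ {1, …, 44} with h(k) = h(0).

Recall: h is surjective if every y in the codomain equals h(x) for some x in the domain.
Since gcd(13, 45) = 1, 13 is invertible modulo 45. Euclid's algorithm: 45 = 3·13 + 6, 13 = 2·6 + 1; back-substituting gives 1 = 7·13 − 2·45, so 13⁻¹ ≡ 7 (mod 45).
Then y ↦ 7(y − 34) is a two-sided inverse to h, so every y ∈ ℤ/45ℤ has a preimage.
Hence h is surjective.
Since h is surjective, we compute h⁻¹(19): solve 13x + 34 ≡ 19 (mod 45), i.e. 13x ≡ 30 (mod 45).
Multiplying by 13⁻¹ = 7 gives x ≡ 7·30 = 210 = 4·45 + 30 ≡ 30 (mod 45).
Check: h(30) = 13·30 + 34 = 424 = 9·45 + 19 ≡ 19 (mod 45).

30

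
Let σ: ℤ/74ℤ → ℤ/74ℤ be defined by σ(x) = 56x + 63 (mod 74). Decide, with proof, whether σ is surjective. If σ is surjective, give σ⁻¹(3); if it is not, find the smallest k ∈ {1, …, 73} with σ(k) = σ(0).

37

Since gcd(56, 74) = 2, we have 56x ≡ 0 (mod 2) for all x, so σ(x) ≡ 1 (mod 2).
But 0 ≢ 1 (mod 2), so 0 ∈ ℤ/74ℤ has no preimage. So σ is not surjective.
Since σ is not surjective, we find the least positive k with σ(k) = σ(0): this means 56k ≡ 0 (mod 74), i.e. 74 ∣ 56k. Since gcd(56, 74) = 2, dividing through by 2 this holds exactly when 37 ∣ 28k, and as gcd(28, 37) = 1, exactly when 37 ∣ k.
The smallest positive such k is 37.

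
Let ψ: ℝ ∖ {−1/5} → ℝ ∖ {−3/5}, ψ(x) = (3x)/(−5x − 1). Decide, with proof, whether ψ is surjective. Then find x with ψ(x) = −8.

-8/37

For any y ≠ −3/5, solving y(−5x − 1) = 3x for x gives a well-defined x ≠ −1/5. So ψ is surjective.
Solving ψ(x) = −8: cross-multiplying gives 3x = −8(−5x − 1), which rearranges to −37x = 8, so x = −8/37.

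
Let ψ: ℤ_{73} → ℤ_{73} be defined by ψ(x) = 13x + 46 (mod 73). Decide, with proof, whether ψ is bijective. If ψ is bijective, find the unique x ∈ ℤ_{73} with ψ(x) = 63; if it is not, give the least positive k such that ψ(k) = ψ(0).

35

If ψ(s) = ψ(t), then 13s ≡ 13t (mod 73). Because gcd(13, 73) = 1, we may cancel 13 to get s ≡ t (mod 73).
We now compute 13⁻¹ mod 73 explicitly. Euclid's algorithm: 73 = 5·13 + 8, 13 = 1·8 + 5, 8 = 1·5 + 3, 5 = 1·3 + 2, 3 = 1·2 + 1; back-substituting gives 1 = 45·13 − 8·73, so 13⁻¹ ≡ 45 (mod 73).
Then y ↦ 45(y − 46) is a two-sided inverse to ψ, so every y ∈ ℤ_{73} has a preimage.
Therefore ψ is bijective.
Since ψ is bijective, we compute ψ⁻¹(63): solve 13x + 46 ≡ 63 (mod 73), i.e. 13x ≡ 17 (mod 73).
Multiplying by 13⁻¹ = 45 gives x ≡ 45·17 = 765 = 10·73 + 35 ≡ 35 (mod 73).
Check: ψ(35) = 13·35 + 46 = 501 = 6·73 + 63 ≡ 63 (mod 73).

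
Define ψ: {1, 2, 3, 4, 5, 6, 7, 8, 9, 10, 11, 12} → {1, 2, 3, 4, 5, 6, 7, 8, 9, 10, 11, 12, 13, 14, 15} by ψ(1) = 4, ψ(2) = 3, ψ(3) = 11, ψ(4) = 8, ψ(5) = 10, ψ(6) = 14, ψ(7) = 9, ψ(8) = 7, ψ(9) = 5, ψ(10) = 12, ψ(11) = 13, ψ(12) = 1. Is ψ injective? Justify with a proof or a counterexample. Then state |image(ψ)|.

The values ψ(1), …, ψ(12) are 4, 3, 11, 8, 10, 14, 9, 7, 5, 12, 13, 1 — all distinct.
So ψ(s) = ψ(t) only when s = t, and ψ is injective.
The image of ψ is {1, 3, 4, 5, 7, 8, 9, 10, 11, 12, 13, 14}, which has 12 elements.

12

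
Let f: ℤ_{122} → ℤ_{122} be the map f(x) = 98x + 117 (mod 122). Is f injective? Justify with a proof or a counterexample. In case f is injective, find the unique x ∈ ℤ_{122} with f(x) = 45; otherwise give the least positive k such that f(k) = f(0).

61

Recall: injectivity means: for all x_1, x_2 in the domain, f(x_1) = f(x_2) implies x_1 = x_2.
We have gcd(98, 122) = 2 > 1. Taking x_1 = 0 and x_2 = 61: f(0) = 117 and f(61) = 98·61 + 117 = 6095 ≡ 117 (mod 122).
So f(0) = f(61) while 0 ≠ 61, thus f is not injective.
Since f is not injective, we find the least positive k with f(k) = f(0): this means 98k ≡ 0 (mod 122), i.e. 122 ∣ 98k. Since gcd(98, 122) = 2, dividing through by 2 this holds exactly when 61 ∣ 49k, and as gcd(49, 61) = 1, exactly when 61 ∣ k.
The smallest positive such k is 61.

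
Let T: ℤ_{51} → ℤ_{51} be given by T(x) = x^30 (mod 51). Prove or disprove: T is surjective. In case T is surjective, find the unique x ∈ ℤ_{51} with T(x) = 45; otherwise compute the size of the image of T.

18

T(7): Repeated squaring mod 51: 7^1 ≡ 7, 7^2 ≡ 7² = 49, 7^4 ≡ 49² = 2401 ≡ 4, 7^8 ≡ 4² = 16, 7^16 ≡ 16² = 256 ≡ 1. Since 30 = 16 + 8 + 4 + 2, 7^30 ≡ 1·16·4·49: 1·16 = 16, then 16·4 = 64 ≡ 13, then 13·49 = 637 ≡ 25. So 7^30 ≡ 25 (mod 51).
T(10): Repeated squaring mod 51: 10^1 ≡ 10, 10^2 ≡ 10² = 100 ≡ 49, 10^4 ≡ 49² = 2401 ≡ 4, 10^8 ≡ 4² = 16, 10^16 ≡ 16² = 256 ≡ 1. Since 30 = 16 + 8 + 4 + 2, 10^30 ≡ 1·16·4·49: 1·16 = 16, then 16·4 = 64 ≡ 13, then 13·49 = 637 ≡ 25. So 10^30 ≡ 25 (mod 51).
So T(7) = T(10) = 25 while 7 ≠ 10, therefore T is not injective.
A non-injective map from the 51-element set ℤ_{51} to itself takes at most 50 distinct values, so it cannot be surjective. So T is not surjective.
Since T is not surjective, we determine |image(T)|. Computing x^30 mod 51 for each x (by repeated squaring, reducing mod 51 at every step), the values T(0), T(1), …, T(50) are: 0, 1, 13, 36, 16, 49, 9, 25, 4, 21, 25, 43, 15, 16, 19, 30, 1, 34, 18, 13, 19, 33, 49, 43, 42, 4, 4, 42, 43, 49, 33, 19, 13, 18, 34, 1, 30, 19, 16, 15, 43, 25, 21, 4, 25, 9, 49, 16, 36, 13, 1.
The distinct values are {0, 1, 4, 9, 13, 15, 16, 18, 19, 21, 25, 30, 33, 34, 36, 42, 43, 49}; there are 18 of them.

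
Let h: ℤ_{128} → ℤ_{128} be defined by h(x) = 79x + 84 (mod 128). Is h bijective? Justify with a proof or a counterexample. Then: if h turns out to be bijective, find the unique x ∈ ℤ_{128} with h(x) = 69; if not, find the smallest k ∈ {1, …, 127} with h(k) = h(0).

If h(a) = h(b), then 79a ≡ 79b (mod 128). Because gcd(79, 128) = 1, we may cancel 79 to get a ≡ b (mod 128).
We now compute 79⁻¹ mod 128 explicitly. Euclid's algorithm: 128 = 1·79 + 49, 79 = 1·49 + 30, 49 = 1·30 + 19, 30 = 1·19 + 11, 19 = 1·11 + 8, 11 = 1·8 + 3, 8 = 2·3 + 2, 3 = 1·2 + 1; back-substituting gives 1 = 47·79 − 29·128, so 79⁻¹ ≡ 47 (mod 128).
For any y ∈ ℤ_{128}, x = 47(y − 84) mod 128 satisfies h(x) = 79·47(y − 84) + 84 ≡ y (since 79·47 ≡ 1 mod 128). So every y has a preimage.
Therefore h is bijective.
Since h is bijective, we find h⁻¹(69): we need 79x ≡ 69 − 84 ≡ 113 (mod 128). Using 79⁻¹ = 47: x ≡ 47·113 = 5311 = 41·128 + 63, so x = 63.
Check: h(63) = 79·63 + 84 = 5061 = 39·128 + 69 ≡ 69 (mod 128).

63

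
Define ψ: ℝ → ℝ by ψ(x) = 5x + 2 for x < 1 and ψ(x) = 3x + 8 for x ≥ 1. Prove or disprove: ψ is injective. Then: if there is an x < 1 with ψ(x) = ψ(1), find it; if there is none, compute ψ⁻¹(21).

13/3

Both pieces are strictly increasing (slopes 5 and 3), so each is injective on its own interval.
The left piece maps (−∞, 1) onto (−∞, 7); the right piece maps [1, ∞) onto [11, ∞).
These images are disjoint, so no value is attained by both pieces. So ψ is injective.
Because the two images are disjoint, no x < 1 has ψ(x) = ψ(1), so we compute ψ⁻¹(21): 21 lies in [11, ∞), so solve 3x + 8 = 21: x = (21 − 8)/3 = 13/3.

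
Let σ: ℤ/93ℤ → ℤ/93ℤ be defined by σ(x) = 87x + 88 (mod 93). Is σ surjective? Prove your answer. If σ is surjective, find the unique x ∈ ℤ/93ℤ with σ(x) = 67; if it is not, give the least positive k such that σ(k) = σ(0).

Since gcd(87, 93) = 3, we have 87x ≡ 0 (mod 3) for all x, so σ(x) ≡ 1 (mod 3).
But 0 ≢ 1 (mod 3), so 0 ∈ ℤ/93ℤ has no preimage. So σ is not surjective.
Since σ is not surjective, we find the least positive k with σ(k) = σ(0): this means 87k ≡ 0 (mod 93), i.e. 93 ∣ 87k. Since gcd(87, 93) = 3, dividing through by 3 this holds exactly when 31 ∣ 29k, and as gcd(29, 31) = 1, exactly when 31 ∣ k.
The smallest positive such k is 31.

31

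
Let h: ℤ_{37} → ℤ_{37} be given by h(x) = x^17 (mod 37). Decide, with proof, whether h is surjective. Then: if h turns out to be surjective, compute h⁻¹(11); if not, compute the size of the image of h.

27

Since 37 is prime, the nonzero elements of ℤ_{37} form a cyclic group of order 36.
As gcd(17, 36) = 1, raising to the 17th power is a bijection on this group: if a^17 ≡ b^17 then (ab^{−1})^17 = 1, and the only element of order dividing gcd(17, 36) = 1 is 1, so a = b.
With h(0) = 0 this makes h injective on all of ℤ_{37}, hence bijective (finite equal-size domain and codomain). In particular h is surjective.
Since h is surjective, we find the preimage of 11. The inverse of x ↦ x^17 on (ℤ_{37})^× is x ↦ x^17, because 17·17 = 289 = 8·36 + 1 ≡ 1 (mod 36) and x^{36} = 1 for x ≠ 0 (Fermat). So h⁻¹(11) = 11^17 mod 37.
Repeated squaring mod 37: 11^1 ≡ 11, 11^2 ≡ 11² = 121 ≡ 10, 11^4 ≡ 10² = 100 ≡ 26, 11^8 ≡ 26² = 676 ≡ 10, 11^16 ≡ 10² = 100 ≡ 26. Since 17 = 16 + 1, 11^17 ≡ 26·11: 26·11 = 286 ≡ 27. So 11^17 ≡ 27 (mod 37).
Hence h⁻¹(11) = 27.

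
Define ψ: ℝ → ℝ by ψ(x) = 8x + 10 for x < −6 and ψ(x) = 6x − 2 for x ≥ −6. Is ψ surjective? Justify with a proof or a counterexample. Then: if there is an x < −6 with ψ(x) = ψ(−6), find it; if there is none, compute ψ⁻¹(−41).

-51/8

Both pieces are strictly increasing (slopes 8 and 6), so each is injective on its own interval.
The left piece maps (−∞, −6) onto (−∞, −38); the right piece maps [−6, ∞) onto [−38, ∞).
These images together cover ℝ, so ψ is surjective.
Because the two images are disjoint, no x < −6 has ψ(x) = ψ(−6), so we compute ψ⁻¹(−41): −41 lies in (−∞, −38), so solve 8x + 10 = −41: x = (−41 − 10)/8 = −51/8.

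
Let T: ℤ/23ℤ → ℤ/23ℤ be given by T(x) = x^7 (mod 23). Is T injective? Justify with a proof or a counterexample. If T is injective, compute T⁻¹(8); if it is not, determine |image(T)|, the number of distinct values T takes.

4

Since 23 is prime, the nonzero elements of ℤ/23ℤ form a cyclic group of order 22.
As gcd(7, 22) = 1, raising to the 7th power is a bijection on this group: if a^7 ≡ b^7 then (ab^{−1})^7 = 1, and the only element of order dividing gcd(7, 22) = 1 is 1, so a = b.
With T(0) = 0 this makes T injective on all of ℤ/23ℤ, hence bijective (finite equal-size domain and codomain). In particular T is injective.
Since T is injective, we find the preimage of 8. The inverse of x ↦ x^7 on (ℤ/23ℤ)^× is x ↦ x^19, because 7·19 = 133 = 6·22 + 1 ≡ 1 (mod 22) and x^{22} = 1 for x ≠ 0 (Fermat). So T⁻¹(8) = 8^19 mod 23.
Repeated squaring mod 23: 8^1 ≡ 8, 8^2 ≡ 8² = 64 ≡ 18, 8^4 ≡ 18² = 324 ≡ 2, 8^8 ≡ 2² = 4, 8^16 ≡ 4² = 16. Since 19 = 16 + 2 + 1, 8^19 ≡ 16·18·8: 16·18 = 288 ≡ 12, then 12·8 = 96 ≡ 4. So 8^19 ≡ 4 (mod 23).
Hence T⁻¹(8) = 4.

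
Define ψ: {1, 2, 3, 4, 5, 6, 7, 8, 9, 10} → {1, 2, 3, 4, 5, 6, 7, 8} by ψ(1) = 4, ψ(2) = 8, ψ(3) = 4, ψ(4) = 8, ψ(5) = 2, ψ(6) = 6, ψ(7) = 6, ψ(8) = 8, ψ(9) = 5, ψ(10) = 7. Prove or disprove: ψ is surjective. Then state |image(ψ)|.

6

No element maps to 1, so ψ is not surjective.
The image of ψ is {2, 4, 5, 6, 7, 8}, which has 6 elements.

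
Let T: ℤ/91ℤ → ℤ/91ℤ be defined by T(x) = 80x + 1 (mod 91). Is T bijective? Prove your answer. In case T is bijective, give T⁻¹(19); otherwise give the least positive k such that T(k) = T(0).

Recall: T is injective when T(a) = T(b) forces a = b.
Suppose T(a) = T(b) in ℤ/91ℤ. Then 80a + 1 ≡ 80b + 1 (mod 91), so 80(a − b) ≡ 0 (mod 91).
Since gcd(80, 91) = 1, 80 is invertible modulo 91, therefore a − b ≡ 0 (mod 91), i.e. a = b.
We now compute 80⁻¹ mod 91 explicitly. Euclid's algorithm: 91 = 1·80 + 11, 80 = 7·11 + 3, 11 = 3·3 + 2, 3 = 1·2 + 1; back-substituting gives 1 = 33·80 − 29·91, so 80⁻¹ ≡ 33 (mod 91).
Then y ↦ 33(y − 1) is a two-sided inverse to T, so every y ∈ ℤ/91ℤ has a preimage.
Thus T is bijective.
Since T is bijective, we compute T⁻¹(19): solve 80x + 1 ≡ 19 (mod 91), i.e. 80x ≡ 18 (mod 91).
Multiplying by 80⁻¹ = 33 gives x ≡ 33·18 = 594 = 6·91 + 48 ≡ 48 (mod 91).
Check: T(48) = 80·48 + 1 = 3841 = 42·91 + 19 ≡ 19 (mod 91).

48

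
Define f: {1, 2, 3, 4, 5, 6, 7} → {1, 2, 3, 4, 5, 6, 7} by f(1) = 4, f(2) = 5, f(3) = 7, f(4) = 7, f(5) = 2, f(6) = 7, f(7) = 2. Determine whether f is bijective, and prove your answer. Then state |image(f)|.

4

f(3) = 7 = f(4) with 3 ≠ 4, so f is not injective, hence not bijective.
The image of f is {2, 4, 5, 7}, which has 4 elements.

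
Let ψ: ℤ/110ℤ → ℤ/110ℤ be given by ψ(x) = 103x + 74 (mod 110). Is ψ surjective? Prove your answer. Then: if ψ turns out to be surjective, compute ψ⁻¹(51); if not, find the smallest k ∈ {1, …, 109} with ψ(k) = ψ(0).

By definition, surjectivity means every element of the codomain has a preimage under ψ.
Since gcd(103, 110) = 1, 103 is invertible modulo 110. Euclid's algorithm: 110 = 1·103 + 7, 103 = 14·7 + 5, 7 = 1·5 + 2, 5 = 2·2 + 1; back-substituting gives 1 = 47·103 − 44·110, so 103⁻¹ ≡ 47 (mod 110).
For any y ∈ ℤ/110ℤ, x = 47(y − 74) mod 110 satisfies ψ(x) = 103·47(y − 74) + 74 ≡ y (since 103·47 ≡ 1 mod 110). So every y has a preimage.
So ψ is surjective.
Since ψ is surjective, we find ψ⁻¹(51): we need 103x ≡ 51 − 74 ≡ 87 (mod 110). Using 103⁻¹ = 47: x ≡ 47·87 = 4089 = 37·110 + 19, so x = 19.
Check: ψ(19) = 103·19 + 74 = 2031 = 18·110 + 51 ≡ 51 (mod 110).

19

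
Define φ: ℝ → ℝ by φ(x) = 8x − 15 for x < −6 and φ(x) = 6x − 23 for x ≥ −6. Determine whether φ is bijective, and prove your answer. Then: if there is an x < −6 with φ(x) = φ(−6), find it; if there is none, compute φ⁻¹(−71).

-7

Both pieces are strictly increasing (slopes 8 and 6), so each is injective on its own interval.
The left piece maps (−∞, −6) onto (−∞, −63); the right piece maps [−6, ∞) onto [−59, ∞).
The images leave a gap (−63 has no preimage), so φ is not surjective, hence not bijective.
Because the two images are disjoint, no x < −6 has φ(x) = φ(−6), so we compute φ⁻¹(−71): −71 lies in (−∞, −63), so solve 8x − 15 = −71: x = (−71 + 15)/8 = −7.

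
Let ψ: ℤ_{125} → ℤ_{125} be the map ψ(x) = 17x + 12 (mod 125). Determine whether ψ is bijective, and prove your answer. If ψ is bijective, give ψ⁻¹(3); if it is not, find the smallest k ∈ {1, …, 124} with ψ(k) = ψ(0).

Suppose ψ(s) = ψ(t) in ℤ_{125}. Then 17s + 12 ≡ 17t + 12 (mod 125), therefore 17(s − t) ≡ 0 (mod 125).
Since gcd(17, 125) = 1, 17 is invertible modulo 125, therefore s − t ≡ 0 (mod 125), i.e. s = t.
We now compute 17⁻¹ mod 125 explicitly. Euclid's algorithm: 125 = 7·17 + 6, 17 = 2·6 + 5, 6 = 1·5 + 1; back-substituting gives 1 = 103·17 − 14·125, so 17⁻¹ ≡ 103 (mod 125).
For any y ∈ ℤ_{125}, x = 103(y − 12) mod 125 satisfies ψ(x) = 17·103(y − 12) + 12 ≡ y (since 17·103 ≡ 1 mod 125). So every y has a preimage.
So ψ is bijective.
Since ψ is bijective, we find ψ⁻¹(3): we need 17x ≡ 3 − 12 ≡ 116 (mod 125). Using 17⁻¹ = 103: x ≡ 103·116 = 11948 = 95·125 + 73, so x = 73.
Check: ψ(73) = 17·73 + 12 = 1253 = 10·125 + 3 ≡ 3 (mod 125).

73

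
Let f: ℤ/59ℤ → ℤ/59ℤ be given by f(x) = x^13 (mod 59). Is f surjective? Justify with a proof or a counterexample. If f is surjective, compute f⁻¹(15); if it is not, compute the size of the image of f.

Since 59 is prime, the nonzero elements of ℤ/59ℤ form a cyclic group of order 58.
As gcd(13, 58) = 1, raising to the 13th power is a bijection on this group: if x_1^13 ≡ x_2^13 then (x_1x_2^{−1})^13 = 1, and the only element of order dividing gcd(13, 58) = 1 is 1, so x_1 = x_2.
With f(0) = 0 this makes f injective on all of ℤ/59ℤ, hence bijective (finite equal-size domain and codomain). In particular f is surjective.
Since f is surjective, we find the preimage of 15. The inverse of x ↦ x^13 on (ℤ/59ℤ)^× is x ↦ x^9, because 13·9 = 117 = 2·58 + 1 ≡ 1 (mod 58) and x^{58} = 1 for x ≠ 0 (Fermat). So f⁻¹(15) = 15^9 mod 59.
Repeated squaring mod 59: 15^1 ≡ 15, 15^2 ≡ 15² = 225 ≡ 48, 15^4 ≡ 48² = 2304 ≡ 3, 15^8 ≡ 3² = 9. Since 9 = 8 + 1, 15^9 ≡ 9·15: 9·15 = 135 ≡ 17. So 15^9 ≡ 17 (mod 59).
Hence f⁻¹(15) = 17.

17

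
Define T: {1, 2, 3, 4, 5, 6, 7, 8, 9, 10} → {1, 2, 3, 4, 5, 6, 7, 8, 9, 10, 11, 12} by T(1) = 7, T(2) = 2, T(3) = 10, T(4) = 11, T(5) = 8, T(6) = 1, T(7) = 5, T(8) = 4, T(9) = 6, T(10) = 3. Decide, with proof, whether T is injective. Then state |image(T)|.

10

The values T(1), …, T(10) are 7, 2, 10, 11, 8, 1, 5, 4, 6, 3 — all distinct.
So T(u) = T(v) only when u = v, and T is injective.
The image of T is {1, 2, 3, 4, 5, 6, 7, 8, 10, 11}, which has 10 elements.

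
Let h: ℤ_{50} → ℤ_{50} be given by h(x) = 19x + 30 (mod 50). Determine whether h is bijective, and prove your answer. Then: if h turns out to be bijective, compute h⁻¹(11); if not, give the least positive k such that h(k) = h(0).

Suppose h(u) = h(v) in ℤ_{50}. Then 19u + 30 ≡ 19v + 30 (mod 50), thus 19(u − v) ≡ 0 (mod 50).
Since gcd(19, 50) = 1, 19 is invertible modulo 50, hence u − v ≡ 0 (mod 50), i.e. u = v.
We now compute 19⁻¹ mod 50 explicitly. Euclid's algorithm: 50 = 2·19 + 12, 19 = 1·12 + 7, 12 = 1·7 + 5, 7 = 1·5 + 2, 5 = 2·2 + 1; back-substituting gives 1 = 29·19 − 11·50, so 19⁻¹ ≡ 29 (mod 50).
Then y ↦ 29(y − 30) is a two-sided inverse to h, so every y ∈ ℤ_{50} has a preimage.
Thus h is bijective.
Since h is bijective, we find h⁻¹(11): we need 19x ≡ 11 − 30 ≡ 31 (mod 50). Using 19⁻¹ = 29: x ≡ 29·31 = 899 = 17·50 + 49, so x = 49.
Check: h(49) = 19·49 + 30 = 961 = 19·50 + 11 ≡ 11 (mod 50).

49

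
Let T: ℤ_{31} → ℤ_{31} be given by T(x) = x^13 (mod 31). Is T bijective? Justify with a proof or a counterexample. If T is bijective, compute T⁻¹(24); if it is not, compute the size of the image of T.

Since 31 is prime, the nonzero elements of ℤ_{31} form a cyclic group of order 30.
As gcd(13, 30) = 1, raising to the 13th power is a bijection on this group: if u^13 ≡ v^13 then (uv^{−1})^13 = 1, and the only element of order dividing gcd(13, 30) = 1 is 1, so u = v.
With T(0) = 0 this makes T injective on all of ℤ_{31}, hence bijective (finite equal-size domain and codomain). In particular T is bijective.
Since T is bijective, we find the preimage of 24. The inverse of x ↦ x^13 on (ℤ_{31})^× is x ↦ x^7, because 13·7 = 91 = 3·30 + 1 ≡ 1 (mod 30) and x^{30} = 1 for x ≠ 0 (Fermat). So T⁻¹(24) = 24^7 mod 31.
Repeated squaring mod 31: 24^1 ≡ 24, 24^2 ≡ 24² = 576 ≡ 18, 24^4 ≡ 18² = 324 ≡ 14. Since 7 = 4 + 2 + 1, 24^7 ≡ 14·18·24: 14·18 = 252 ≡ 4, then 4·24 = 96 ≡ 3. So 24^7 ≡ 3 (mod 31).
Hence T⁻¹(24) = 3.

3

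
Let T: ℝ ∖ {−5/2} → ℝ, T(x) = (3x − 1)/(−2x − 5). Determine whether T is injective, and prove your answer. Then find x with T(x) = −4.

-21/5

Suppose T(a) = T(b). Cross-multiplying: (3a − 1)(−2b − 5) = (3b − 1)(−2a − 5).
Expanding both sides and cancelling the symmetric terms leaves −17·(a − b) = 0. Since −17 ≠ 0, a = b. Therefore T is injective.
Solving T(x) = −4: cross-multiplying gives 3x − 1 = −4(−2x − 5), which rearranges to −5x = 21, so x = −21/5.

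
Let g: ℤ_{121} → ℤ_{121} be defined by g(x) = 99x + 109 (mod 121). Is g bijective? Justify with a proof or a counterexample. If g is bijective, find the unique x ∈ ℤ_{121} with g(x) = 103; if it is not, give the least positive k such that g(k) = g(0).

We have gcd(99, 121) = 11 > 1. Taking u = 0 and v = 11: g(0) = 109 and g(11) = 99·11 + 109 = 1198 ≡ 109 (mod 121).
So g(0) = g(11) while 0 ≠ 11, hence g is not injective, hence not bijective.
Since g is not bijective, we find the least positive k with g(k) = g(0): this means 99k ≡ 0 (mod 121), i.e. 121 ∣ 99k. Since gcd(99, 121) = 11, dividing through by 11 this holds exactly when 11 ∣ 9k, and as gcd(9, 11) = 1, exactly when 11 ∣ k.
The smallest positive such k is 11.

11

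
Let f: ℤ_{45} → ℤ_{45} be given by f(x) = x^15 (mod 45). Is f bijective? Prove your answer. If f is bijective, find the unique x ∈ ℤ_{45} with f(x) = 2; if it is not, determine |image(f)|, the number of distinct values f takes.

15

f(0) = 0^15 = 0.
f(15): Repeated squaring mod 45: 15^1 ≡ 15, 15^2 ≡ 15² = 225 ≡ 0, 15^4 ≡ 0² = 0, 15^8 ≡ 0² = 0. Since 15 = 8 + 4 + 2 + 1, 15^15 ≡ 0·0·0·15: 0·0 = 0, then 0·0 = 0, then 0·15 = 0. So 15^15 ≡ 0 (mod 45).
So f(0) = f(15) = 0 while 0 ≠ 15, so f is not injective, hence not bijective.
Since f is not bijective, we determine |image(f)|. Computing x^15 mod 45 for each x (by repeated squaring, reducing mod 45 at every step), the values f(0), f(1), …, f(44) are: 0, 1, 8, 27, 19, 35, 36, 28, 17, 9, 10, 26, 18, 37, 44, 0, 1, 8, 27, 19, 35, 36, 28, 17, 9, 10, 26, 18, 37, 44, 0, 1, 8, 27, 19, 35, 36, 28, 17, 9, 10, 26, 18, 37, 44.
The distinct values are {0, 1, 8, 9, 10, 17, 18, 19, 26, 27, 28, 35, 36, 37, 44}; there are 15 of them.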